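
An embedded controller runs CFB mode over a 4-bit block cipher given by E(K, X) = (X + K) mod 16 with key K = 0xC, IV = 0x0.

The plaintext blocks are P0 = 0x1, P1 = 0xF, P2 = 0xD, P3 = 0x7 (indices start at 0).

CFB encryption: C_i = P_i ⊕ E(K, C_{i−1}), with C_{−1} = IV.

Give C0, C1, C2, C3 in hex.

C0 = 0xD, C1 = 0x6, C2 = 0xF, C3 = 0xC

C0: E(K, 0x0) = 0xC; 0x1 ⊕ 0xC = 0xD.
C1: E(K, 0xD) = 0x9; 0xF ⊕ 0x9 = 0x6.
C2: E(K, 0x6) = 0x2; 0xD ⊕ 0x2 = 0xF.
C3: E(K, 0xF) = 0xB; 0x7 ⊕ 0xB = 0xC.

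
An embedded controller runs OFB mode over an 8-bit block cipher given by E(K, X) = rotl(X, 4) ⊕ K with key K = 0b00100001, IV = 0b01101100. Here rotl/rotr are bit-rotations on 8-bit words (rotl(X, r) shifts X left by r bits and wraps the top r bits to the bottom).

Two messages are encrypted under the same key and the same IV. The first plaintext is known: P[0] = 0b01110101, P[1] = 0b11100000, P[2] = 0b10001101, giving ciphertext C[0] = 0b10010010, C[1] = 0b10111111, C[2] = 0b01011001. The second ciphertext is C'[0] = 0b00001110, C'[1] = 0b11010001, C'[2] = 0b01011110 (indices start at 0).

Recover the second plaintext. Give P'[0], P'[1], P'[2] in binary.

In OFB with a reused IV, both messages share the same keystream S_i, so C_i ⊕ C'_i = P_i ⊕ P'_i and thus P'_i = P_i ⊕ C_i ⊕ C'_i.
P'[0]: 0b01110101 ⊕ 0b10010010 ⊕ 0b00001110 = 0b11101001.
P'[1]: 0b11100000 ⊕ 0b10111111 ⊕ 0b11010001 = 0b10001110.
P'[2]: 0b10001101 ⊕ 0b01011001 ⊕ 0b01011110 = 0b10001010.

P'[0] = 0b11101001, P'[1] = 0b10001110, P'[2] = 0b10001010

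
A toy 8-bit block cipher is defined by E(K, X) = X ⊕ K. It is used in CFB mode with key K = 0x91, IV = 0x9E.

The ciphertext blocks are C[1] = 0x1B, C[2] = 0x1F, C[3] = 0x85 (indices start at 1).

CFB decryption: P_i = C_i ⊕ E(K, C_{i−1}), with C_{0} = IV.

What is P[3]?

P[3] = 0x0B

P[3]: E(K, 0x1F) = 0x8E; 0x85 ⊕ 0x8E = 0x0B.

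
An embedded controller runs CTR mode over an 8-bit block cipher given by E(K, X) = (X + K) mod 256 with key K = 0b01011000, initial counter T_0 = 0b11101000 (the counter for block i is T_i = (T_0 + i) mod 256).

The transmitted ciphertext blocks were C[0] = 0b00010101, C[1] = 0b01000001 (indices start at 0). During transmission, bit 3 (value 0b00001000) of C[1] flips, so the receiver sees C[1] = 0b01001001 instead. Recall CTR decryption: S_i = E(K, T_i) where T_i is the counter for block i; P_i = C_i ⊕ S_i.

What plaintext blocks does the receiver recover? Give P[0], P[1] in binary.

P[0] = 0b01010101, P[1] = 0b00001000

Only C[1] changed, to 0b01001001. In CTR, a change in C_i flips the same bit in P_i only; the keystream is unaffected. Decrypting the received ciphertext:
P[0]: T = 0b11101000, S = E(K, T) = 0b01000000; 0b00010101 ⊕ 0b01000000 = 0b01010101.
P[1]: T = 0b11101001, S = E(K, T) = 0b01000001; 0b01001001 ⊕ 0b01000001 = 0b00001000.
Blocks that differ from the original plaintext: P[1].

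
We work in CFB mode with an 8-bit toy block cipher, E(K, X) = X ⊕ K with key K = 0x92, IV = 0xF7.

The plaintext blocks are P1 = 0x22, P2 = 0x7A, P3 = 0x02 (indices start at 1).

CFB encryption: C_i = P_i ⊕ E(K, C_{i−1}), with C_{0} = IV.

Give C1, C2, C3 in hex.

C1: E(K, 0xF7) = 0x65; 0x22 ⊕ 0x65 = 0x47.
C2: E(K, 0x47) = 0xD5; 0x7A ⊕ 0xD5 = 0xAF.
C3: E(K, 0xAF) = 0x3D; 0x02 ⊕ 0x3D = 0x3F.

C1 = 0x47, C2 = 0xAF, C3 = 0x3F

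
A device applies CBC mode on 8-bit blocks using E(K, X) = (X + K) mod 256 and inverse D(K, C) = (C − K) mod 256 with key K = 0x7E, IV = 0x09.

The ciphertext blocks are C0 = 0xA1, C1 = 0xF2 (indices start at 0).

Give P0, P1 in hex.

P0 = 0x2A, P1 = 0xD5

CBC decryption: P_i = D(K, C_i) ⊕ C_{i−1}, with C_{−1} = IV.
P0: D(K, 0xA1) = 0x23; 0x23 ⊕ 0x09 = 0x2A.
P1: D(K, 0xF2) = 0x74; 0x74 ⊕ 0xA1 = 0xD5.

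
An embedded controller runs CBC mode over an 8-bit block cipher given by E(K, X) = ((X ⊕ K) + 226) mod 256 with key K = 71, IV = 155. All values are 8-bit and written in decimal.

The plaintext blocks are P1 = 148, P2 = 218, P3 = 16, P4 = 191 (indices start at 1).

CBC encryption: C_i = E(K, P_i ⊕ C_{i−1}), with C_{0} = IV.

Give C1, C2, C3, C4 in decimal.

C1: P1 ⊕ 155 = 15; E(K, 15) = 42.
C2: P2 ⊕ 42 = 240; E(K, 240) = 153.
C3: P3 ⊕ 153 = 137; E(K, 137) = 176.
C4: P4 ⊕ 176 = 15; E(K, 15) = 42.

C1 = 42, C2 = 153, C3 = 176, C4 = 42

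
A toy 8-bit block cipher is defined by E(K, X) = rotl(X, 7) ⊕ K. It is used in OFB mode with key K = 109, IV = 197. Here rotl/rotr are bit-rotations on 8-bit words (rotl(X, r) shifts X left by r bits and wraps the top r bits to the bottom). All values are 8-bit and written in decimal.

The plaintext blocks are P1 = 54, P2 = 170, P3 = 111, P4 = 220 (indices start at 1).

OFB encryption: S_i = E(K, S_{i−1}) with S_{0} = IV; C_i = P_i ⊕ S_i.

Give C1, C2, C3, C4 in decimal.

C1: S = E(K, 197) = 143; 54 ⊕ 143 = 185.
C2: S = E(K, 143) = 170; 170 ⊕ 170 = 0.
C3: S = E(K, 170) = 56; 111 ⊕ 56 = 87.
C4: S = E(K, 56) = 113; 220 ⊕ 113 = 173.

C1 = 185, C2 = 0, C3 = 87, C4 = 173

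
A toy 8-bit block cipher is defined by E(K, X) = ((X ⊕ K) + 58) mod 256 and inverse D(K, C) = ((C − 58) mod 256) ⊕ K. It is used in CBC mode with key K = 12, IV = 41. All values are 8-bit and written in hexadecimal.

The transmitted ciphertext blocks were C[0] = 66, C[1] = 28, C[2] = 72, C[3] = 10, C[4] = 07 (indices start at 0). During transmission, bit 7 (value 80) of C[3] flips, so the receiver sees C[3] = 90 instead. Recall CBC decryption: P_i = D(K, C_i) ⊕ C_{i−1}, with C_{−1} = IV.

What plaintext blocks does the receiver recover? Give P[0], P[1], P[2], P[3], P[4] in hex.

Only C[3] changed, to 90. In CBC, a change in C_i garbles P_i and flips the same bit in P_{i+1}. Decrypting the received ciphertext:
P[0]: D(K, 66) = 1C; 1C ⊕ 41 = 5D.
P[1]: D(K, 28) = C2; C2 ⊕ 66 = A4.
P[2]: D(K, 72) = 08; 08 ⊕ 28 = 20.
P[3]: D(K, 90) = 2A; 2A ⊕ 72 = 58.
P[4]: D(K, 07) = BD; BD ⊕ 90 = 2D.
Blocks that differ from the original plaintext: P[3], P[4].

P[0] = 5D, P[1] = A4, P[2] = 20, P[3] = 58, P[4] = 2D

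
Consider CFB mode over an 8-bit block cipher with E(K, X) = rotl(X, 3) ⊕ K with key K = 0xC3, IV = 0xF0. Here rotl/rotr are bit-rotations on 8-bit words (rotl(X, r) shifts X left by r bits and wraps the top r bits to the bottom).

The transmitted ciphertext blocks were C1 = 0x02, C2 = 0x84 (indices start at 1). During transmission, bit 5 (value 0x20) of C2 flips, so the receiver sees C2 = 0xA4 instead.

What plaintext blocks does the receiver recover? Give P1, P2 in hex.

P1 = 0x46, P2 = 0x77

CFB decryption: P_i = C_i ⊕ E(K, C_{i−1}), with C_{0} = IV.
Only C2 changed, to 0xA4. In CFB, a change in C_i flips the same bit in P_i and garbles P_{i+1}. Decrypting the received ciphertext:
P1: E(K, 0xF0) = 0x44; 0x02 ⊕ 0x44 = 0x46.
P2: E(K, 0x02) = 0xD3; 0xA4 ⊕ 0xD3 = 0x77.
Blocks that differ from the original plaintext: P2.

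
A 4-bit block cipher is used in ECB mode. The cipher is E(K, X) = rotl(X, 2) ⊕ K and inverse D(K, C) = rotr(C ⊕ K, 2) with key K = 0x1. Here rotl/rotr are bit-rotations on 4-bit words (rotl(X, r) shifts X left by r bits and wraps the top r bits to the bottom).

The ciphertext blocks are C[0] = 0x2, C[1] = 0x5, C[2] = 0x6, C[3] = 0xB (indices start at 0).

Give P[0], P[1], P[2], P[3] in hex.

P[0] = 0xC, P[1] = 0x1, P[2] = 0xD, P[3] = 0xA

ECB decryption: P_i = D(K, C_i).
P[0]: D(K, 0x2) = 0xC.
P[1]: D(K, 0x5) = 0x1.
P[2]: D(K, 0x6) = 0xD.
P[3]: D(K, 0xB) = 0xA.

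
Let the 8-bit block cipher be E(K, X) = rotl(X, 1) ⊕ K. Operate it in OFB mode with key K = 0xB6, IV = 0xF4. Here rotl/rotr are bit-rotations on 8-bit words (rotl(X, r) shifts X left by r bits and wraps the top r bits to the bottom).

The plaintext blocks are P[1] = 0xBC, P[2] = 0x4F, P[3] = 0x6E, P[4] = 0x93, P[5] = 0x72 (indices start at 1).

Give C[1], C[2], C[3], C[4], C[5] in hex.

C[1] = 0xE3, C[2] = 0x47, C[3] = 0xC8, C[4] = 0x68, C[5] = 0x33

OFB encryption: S_i = E(K, S_{i−1}) with S_{0} = IV; C_i = P_i ⊕ S_i.
C[1]: S = E(K, 0xF4) = 0x5F; 0xBC ⊕ 0x5F = 0xE3.
C[2]: S = E(K, 0x5F) = 0x08; 0x4F ⊕ 0x08 = 0x47.
C[3]: S = E(K, 0x08) = 0xA6; 0x6E ⊕ 0xA6 = 0xC8.
C[4]: S = E(K, 0xA6) = 0xFB; 0x93 ⊕ 0xFB = 0x68.
C[5]: S = E(K, 0xFB) = 0x41; 0x72 ⊕ 0x41 = 0x33.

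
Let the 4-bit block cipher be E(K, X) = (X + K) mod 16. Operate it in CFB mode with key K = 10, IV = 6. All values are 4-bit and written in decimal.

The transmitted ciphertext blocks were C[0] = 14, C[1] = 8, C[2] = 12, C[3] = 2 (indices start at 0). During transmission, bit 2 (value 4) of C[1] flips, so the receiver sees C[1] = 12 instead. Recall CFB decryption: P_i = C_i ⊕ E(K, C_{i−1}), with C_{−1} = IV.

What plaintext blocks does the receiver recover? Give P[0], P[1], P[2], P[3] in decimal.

Only C[1] changed, to 12. In CFB, a change in C_i flips the same bit in P_i and garbles P_{i+1}. Decrypting the received ciphertext:
P[0]: E(K, 6) = 0; 14 ⊕ 0 = 14.
P[1]: E(K, 14) = 8; 12 ⊕ 8 = 4.
P[2]: E(K, 12) = 6; 12 ⊕ 6 = 10.
P[3]: E(K, 12) = 6; 2 ⊕ 6 = 4.
Blocks that differ from the original plaintext: P[1], P[2].

P[0] = 14, P[1] = 4, P[2] = 10, P[3] = 4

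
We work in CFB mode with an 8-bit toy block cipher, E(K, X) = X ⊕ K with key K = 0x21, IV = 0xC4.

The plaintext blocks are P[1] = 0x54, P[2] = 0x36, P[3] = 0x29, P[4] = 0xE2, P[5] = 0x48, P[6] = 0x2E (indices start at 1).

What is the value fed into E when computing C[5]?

CFB encryption: C_i = P_i ⊕ E(K, C_{i−1}), with C_{0} = IV.
C[1]: E(K, 0xC4) = 0xE5; 0x54 ⊕ 0xE5 = 0xB1.
C[2]: E(K, 0xB1) = 0x90; 0x36 ⊕ 0x90 = 0xA6.
C[3]: E(K, 0xA6) = 0x87; 0x29 ⊕ 0x87 = 0xAE.
C[4]: E(K, 0xAE) = 0x8F; 0xE2 ⊕ 0x8F = 0x6D.
C[5]: E(K, 0x6D) = 0x4C; 0x48 ⊕ 0x4C = 0x04.
So the input to E for block [5] is 0x6D.

0x6D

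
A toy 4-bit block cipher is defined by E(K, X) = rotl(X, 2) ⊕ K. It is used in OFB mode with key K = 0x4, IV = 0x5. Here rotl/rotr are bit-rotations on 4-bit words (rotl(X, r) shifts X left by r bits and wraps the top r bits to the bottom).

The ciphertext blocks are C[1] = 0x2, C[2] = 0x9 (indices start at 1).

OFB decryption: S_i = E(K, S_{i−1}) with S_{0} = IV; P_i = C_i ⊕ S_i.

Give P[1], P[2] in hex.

P[1]: S = E(K, 0x5) = 0x1; 0x2 ⊕ 0x1 = 0x3.
P[2]: S = E(K, 0x1) = 0x0; 0x9 ⊕ 0x0 = 0x9.

P[1] = 0x3, P[2] = 0x9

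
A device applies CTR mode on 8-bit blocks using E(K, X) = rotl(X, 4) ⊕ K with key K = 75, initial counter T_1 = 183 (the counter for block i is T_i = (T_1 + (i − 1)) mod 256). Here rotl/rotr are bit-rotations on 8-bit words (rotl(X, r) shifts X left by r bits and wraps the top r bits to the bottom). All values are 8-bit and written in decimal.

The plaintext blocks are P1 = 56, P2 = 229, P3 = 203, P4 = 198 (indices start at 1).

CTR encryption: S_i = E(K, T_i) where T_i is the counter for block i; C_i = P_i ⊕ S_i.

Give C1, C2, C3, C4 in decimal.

C1: T = 183, S = E(K, T) = 48; 56 ⊕ 48 = 8.
C2: T = 184, S = E(K, T) = 192; 229 ⊕ 192 = 37.
C3: T = 185, S = E(K, T) = 208; 203 ⊕ 208 = 27.
C4: T = 186, S = E(K, T) = 224; 198 ⊕ 224 = 38.

C1 = 8, C2 = 37, C3 = 27, C4 = 38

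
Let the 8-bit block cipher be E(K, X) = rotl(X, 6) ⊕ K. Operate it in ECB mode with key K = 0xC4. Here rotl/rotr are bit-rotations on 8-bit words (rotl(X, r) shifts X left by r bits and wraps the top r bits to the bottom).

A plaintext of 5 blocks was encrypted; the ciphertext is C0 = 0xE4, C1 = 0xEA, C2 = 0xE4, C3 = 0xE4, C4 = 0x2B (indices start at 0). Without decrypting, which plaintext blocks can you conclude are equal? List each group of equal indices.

P0 = P2 = P3

ECB encrypts each block independently with the same key, so equal ciphertext blocks imply equal plaintext blocks.
C0 = C2 = C3 = 0xE4, so P0 = P2 = P3.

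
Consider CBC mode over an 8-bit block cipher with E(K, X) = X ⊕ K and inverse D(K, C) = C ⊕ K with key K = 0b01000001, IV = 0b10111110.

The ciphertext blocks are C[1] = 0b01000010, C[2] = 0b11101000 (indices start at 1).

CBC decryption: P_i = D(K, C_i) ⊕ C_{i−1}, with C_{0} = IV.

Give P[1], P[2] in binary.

P[1] = 0b10111101, P[2] = 0b11101011

P[1]: D(K, 0b01000010) = 0b00000011; 0b00000011 ⊕ 0b10111110 = 0b10111101.
P[2]: D(K, 0b11101000) = 0b10101001; 0b10101001 ⊕ 0b01000010 = 0b11101011.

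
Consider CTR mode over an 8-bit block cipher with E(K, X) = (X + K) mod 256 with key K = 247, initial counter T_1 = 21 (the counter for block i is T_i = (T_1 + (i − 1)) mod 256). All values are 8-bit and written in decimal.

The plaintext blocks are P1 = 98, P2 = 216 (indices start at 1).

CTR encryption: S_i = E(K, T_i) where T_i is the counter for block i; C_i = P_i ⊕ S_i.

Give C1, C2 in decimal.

C1: T = 21, S = E(K, T) = 12; 98 ⊕ 12 = 110.
C2: T = 22, S = E(K, T) = 13; 216 ⊕ 13 = 213.

C1 = 110, C2 = 213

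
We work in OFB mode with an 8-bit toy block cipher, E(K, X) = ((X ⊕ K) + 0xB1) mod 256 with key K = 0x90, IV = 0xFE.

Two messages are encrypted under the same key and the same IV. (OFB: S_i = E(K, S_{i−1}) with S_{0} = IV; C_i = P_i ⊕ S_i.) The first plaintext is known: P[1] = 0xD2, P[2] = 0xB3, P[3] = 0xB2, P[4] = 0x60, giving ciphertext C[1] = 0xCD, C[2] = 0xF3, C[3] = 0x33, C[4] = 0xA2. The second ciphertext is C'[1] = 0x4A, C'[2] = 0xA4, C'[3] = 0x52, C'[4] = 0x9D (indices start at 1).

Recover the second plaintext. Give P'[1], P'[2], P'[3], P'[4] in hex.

In OFB with a reused IV, both messages share the same keystream S_i, so C_i ⊕ C'_i = P_i ⊕ P'_i and thus P'_i = P_i ⊕ C_i ⊕ C'_i.
P'[1]: 0xD2 ⊕ 0xCD ⊕ 0x4A = 0x55.
P'[2]: 0xB3 ⊕ 0xF3 ⊕ 0xA4 = 0xE4.
P'[3]: 0xB2 ⊕ 0x33 ⊕ 0x52 = 0xD3.
P'[4]: 0x60 ⊕ 0xA2 ⊕ 0x9D = 0x5F.

P'[1] = 0x55, P'[2] = 0xE4, P'[3] = 0xD3, P'[4] = 0x5F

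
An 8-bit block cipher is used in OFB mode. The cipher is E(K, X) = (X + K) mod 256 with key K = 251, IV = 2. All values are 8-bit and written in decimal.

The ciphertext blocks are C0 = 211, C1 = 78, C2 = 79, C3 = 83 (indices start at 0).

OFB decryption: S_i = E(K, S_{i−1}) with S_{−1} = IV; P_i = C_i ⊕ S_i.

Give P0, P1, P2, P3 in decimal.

P0 = 46, P1 = 182, P2 = 188, P3 = 189

P0: S = E(K, 2) = 253; 211 ⊕ 253 = 46.
P1: S = E(K, 253) = 248; 78 ⊕ 248 = 182.
P2: S = E(K, 248) = 243; 79 ⊕ 243 = 188.
P3: S = E(K, 243) = 238; 83 ⊕ 238 = 189.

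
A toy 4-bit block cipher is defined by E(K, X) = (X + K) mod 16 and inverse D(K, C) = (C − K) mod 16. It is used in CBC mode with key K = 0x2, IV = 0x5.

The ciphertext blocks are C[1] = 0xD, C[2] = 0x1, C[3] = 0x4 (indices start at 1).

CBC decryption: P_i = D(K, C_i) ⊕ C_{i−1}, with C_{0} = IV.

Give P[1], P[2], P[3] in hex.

P[1]: D(K, 0xD) = 0xB; 0xB ⊕ 0x5 = 0xE.
P[2]: D(K, 0x1) = 0xF; 0xF ⊕ 0xD = 0x2.
P[3]: D(K, 0x4) = 0x2; 0x2 ⊕ 0x1 = 0x3.

P[1] = 0xE, P[2] = 0x2, P[3] = 0x3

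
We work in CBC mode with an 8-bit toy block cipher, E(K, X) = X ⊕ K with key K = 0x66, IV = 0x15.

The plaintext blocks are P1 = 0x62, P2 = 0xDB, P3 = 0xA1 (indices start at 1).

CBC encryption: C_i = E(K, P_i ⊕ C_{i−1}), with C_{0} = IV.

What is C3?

C1: P1 ⊕ 0x15 = 0x77; E(K, 0x77) = 0x11.
C2: P2 ⊕ 0x11 = 0xCA; E(K, 0xCA) = 0xAC.
C3: P3 ⊕ 0xAC = 0x0D; E(K, 0x0D) = 0x6B.

C3 = 0x6B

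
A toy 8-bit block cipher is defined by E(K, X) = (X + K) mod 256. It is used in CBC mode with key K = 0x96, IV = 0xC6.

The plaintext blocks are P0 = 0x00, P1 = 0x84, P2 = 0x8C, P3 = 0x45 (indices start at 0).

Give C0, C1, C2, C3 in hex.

CBC encryption: C_i = E(K, P_i ⊕ C_{i−1}), with C_{−1} = IV.
C0: P0 ⊕ 0xC6 = 0xC6; E(K, 0xC6) = 0x5C.
C1: P1 ⊕ 0x5C = 0xD8; E(K, 0xD8) = 0x6E.
C2: P2 ⊕ 0x6E = 0xE2; E(K, 0xE2) = 0x78.
C3: P3 ⊕ 0x78 = 0x3D; E(K, 0x3D) = 0xD3.

C0 = 0x5C, C1 = 0x6E, C2 = 0x78, C3 = 0xD3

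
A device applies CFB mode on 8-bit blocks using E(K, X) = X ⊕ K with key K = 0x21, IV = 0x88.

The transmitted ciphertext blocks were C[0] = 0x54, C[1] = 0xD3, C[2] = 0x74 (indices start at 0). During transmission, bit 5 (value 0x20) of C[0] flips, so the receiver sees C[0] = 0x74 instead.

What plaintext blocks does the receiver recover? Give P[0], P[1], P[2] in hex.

P[0] = 0xDD, P[1] = 0x86, P[2] = 0x86

CFB decryption: P_i = C_i ⊕ E(K, C_{i−1}), with C_{−1} = IV.
Only C[0] changed, to 0x74. In CFB, a change in C_i flips the same bit in P_i and garbles P_{i+1}. Decrypting the received ciphertext:
P[0]: E(K, 0x88) = 0xA9; 0x74 ⊕ 0xA9 = 0xDD.
P[1]: E(K, 0x74) = 0x55; 0xD3 ⊕ 0x55 = 0x86.
P[2]: E(K, 0xD3) = 0xF2; 0x74 ⊕ 0xF2 = 0x86.
Blocks that differ from the original plaintext: P[0], P[1].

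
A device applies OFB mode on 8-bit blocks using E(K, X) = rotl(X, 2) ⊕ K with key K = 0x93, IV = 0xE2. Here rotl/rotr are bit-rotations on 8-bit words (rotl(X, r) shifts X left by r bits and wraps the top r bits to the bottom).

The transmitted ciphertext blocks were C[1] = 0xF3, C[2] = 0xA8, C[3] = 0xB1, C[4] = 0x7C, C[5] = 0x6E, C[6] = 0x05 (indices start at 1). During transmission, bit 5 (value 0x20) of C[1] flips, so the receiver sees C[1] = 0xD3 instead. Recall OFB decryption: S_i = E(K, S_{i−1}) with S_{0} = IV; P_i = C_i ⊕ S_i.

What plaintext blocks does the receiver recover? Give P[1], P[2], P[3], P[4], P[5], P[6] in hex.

P[1] = 0xCB, P[2] = 0x5B, P[3] = 0xED, P[4] = 0x9E, P[5] = 0x76, P[6] = 0xF6

Only C[1] changed, to 0xD3. In OFB, a change in C_i flips the same bit in P_i only; the keystream is unaffected. Decrypting the received ciphertext:
P[1]: S = E(K, 0xE2) = 0x18; 0xD3 ⊕ 0x18 = 0xCB.
P[2]: S = E(K, 0x18) = 0xF3; 0xA8 ⊕ 0xF3 = 0x5B.
P[3]: S = E(K, 0xF3) = 0x5C; 0xB1 ⊕ 0x5C = 0xED.
P[4]: S = E(K, 0x5C) = 0xE2; 0x7C ⊕ 0xE2 = 0x9E.
P[5]: S = E(K, 0xE2) = 0x18; 0x6E ⊕ 0x18 = 0x76.
P[6]: S = E(K, 0x18) = 0xF3; 0x05 ⊕ 0xF3 = 0xF6.
Blocks that differ from the original plaintext: P[1].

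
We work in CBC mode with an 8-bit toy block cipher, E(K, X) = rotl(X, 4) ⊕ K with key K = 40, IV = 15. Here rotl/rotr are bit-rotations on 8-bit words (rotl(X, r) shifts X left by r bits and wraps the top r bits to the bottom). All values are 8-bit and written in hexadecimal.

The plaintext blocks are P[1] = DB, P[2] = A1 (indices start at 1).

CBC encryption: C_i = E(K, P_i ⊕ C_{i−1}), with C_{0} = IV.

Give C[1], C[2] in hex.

C[1]: P[1] ⊕ 15 = CE; E(K, CE) = AC.
C[2]: P[2] ⊕ AC = 0D; E(K, 0D) = 90.

C[1] = AC, C[2] = 90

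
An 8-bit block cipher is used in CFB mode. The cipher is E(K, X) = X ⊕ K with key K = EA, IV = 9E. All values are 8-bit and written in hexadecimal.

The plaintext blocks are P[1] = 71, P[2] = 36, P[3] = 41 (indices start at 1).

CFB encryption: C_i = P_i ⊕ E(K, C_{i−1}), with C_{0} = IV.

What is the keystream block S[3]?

33

C[1]: E(K, 9E) = 74; 71 ⊕ 74 = 05.
C[2]: E(K, 05) = EF; 36 ⊕ EF = D9.
C[3]: E(K, D9) = 33; 41 ⊕ 33 = 72.
So S[3] = 33.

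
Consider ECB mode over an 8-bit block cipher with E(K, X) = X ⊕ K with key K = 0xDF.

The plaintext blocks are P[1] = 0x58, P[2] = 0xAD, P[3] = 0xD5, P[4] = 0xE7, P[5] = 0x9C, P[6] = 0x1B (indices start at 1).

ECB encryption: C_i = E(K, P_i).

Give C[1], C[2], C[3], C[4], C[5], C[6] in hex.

C[1]: E(K, 0x58) = 0x87.
C[2]: E(K, 0xAD) = 0x72.
C[3]: E(K, 0xD5) = 0x0A.
C[4]: E(K, 0xE7) = 0x38.
C[5]: E(K, 0x9C) = 0x43.
C[6]: E(K, 0x1B) = 0xC4.

C[1] = 0x87, C[2] = 0x72, C[3] = 0x0A, C[4] = 0x38, C[5] = 0x43, C[6] = 0xC4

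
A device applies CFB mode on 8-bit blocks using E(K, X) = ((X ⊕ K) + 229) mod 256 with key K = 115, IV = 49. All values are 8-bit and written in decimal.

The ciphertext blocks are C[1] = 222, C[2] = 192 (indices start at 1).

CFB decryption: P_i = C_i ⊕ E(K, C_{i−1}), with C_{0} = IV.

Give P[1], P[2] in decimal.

P[1]: E(K, 49) = 39; 222 ⊕ 39 = 249.
P[2]: E(K, 222) = 146; 192 ⊕ 146 = 82.

P[1] = 249, P[2] = 82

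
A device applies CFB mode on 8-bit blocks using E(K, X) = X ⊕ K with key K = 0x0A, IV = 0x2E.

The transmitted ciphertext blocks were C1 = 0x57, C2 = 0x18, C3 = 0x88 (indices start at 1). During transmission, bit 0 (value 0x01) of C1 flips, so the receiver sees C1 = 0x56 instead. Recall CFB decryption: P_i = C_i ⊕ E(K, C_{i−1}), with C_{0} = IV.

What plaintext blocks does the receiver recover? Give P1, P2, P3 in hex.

P1 = 0x72, P2 = 0x44, P3 = 0x9A

Only C1 changed, to 0x56. In CFB, a change in C_i flips the same bit in P_i and garbles P_{i+1}. Decrypting the received ciphertext:
P1: E(K, 0x2E) = 0x24; 0x56 ⊕ 0x24 = 0x72.
P2: E(K, 0x56) = 0x5C; 0x18 ⊕ 0x5C = 0x44.
P3: E(K, 0x18) = 0x12; 0x88 ⊕ 0x12 = 0x9A.
Blocks that differ from the original plaintext: P1, P2.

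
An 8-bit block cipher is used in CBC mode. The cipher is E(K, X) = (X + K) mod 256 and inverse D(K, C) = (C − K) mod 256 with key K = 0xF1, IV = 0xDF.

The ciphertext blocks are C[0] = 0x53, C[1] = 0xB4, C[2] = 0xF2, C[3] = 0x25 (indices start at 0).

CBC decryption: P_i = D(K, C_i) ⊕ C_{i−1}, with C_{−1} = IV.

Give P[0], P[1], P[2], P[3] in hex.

P[0] = 0xBD, P[1] = 0x90, P[2] = 0xB5, P[3] = 0xC6

P[0]: D(K, 0x53) = 0x62; 0x62 ⊕ 0xDF = 0xBD.
P[1]: D(K, 0xB4) = 0xC3; 0xC3 ⊕ 0x53 = 0x90.
P[2]: D(K, 0xF2) = 0x01; 0x01 ⊕ 0xB4 = 0xB5.
P[3]: D(K, 0x25) = 0x34; 0x34 ⊕ 0xF2 = 0xC6.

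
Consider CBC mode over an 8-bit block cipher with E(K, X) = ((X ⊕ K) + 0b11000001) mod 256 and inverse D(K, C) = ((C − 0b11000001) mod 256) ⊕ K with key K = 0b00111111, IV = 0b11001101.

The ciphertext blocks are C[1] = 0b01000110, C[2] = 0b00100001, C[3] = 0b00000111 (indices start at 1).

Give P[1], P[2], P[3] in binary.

CBC decryption: P_i = D(K, C_i) ⊕ C_{i−1}, with C_{0} = IV.
P[1]: D(K, 0b01000110) = 0b10111010; 0b10111010 ⊕ 0b11001101 = 0b01110111.
P[2]: D(K, 0b00100001) = 0b01011111; 0b01011111 ⊕ 0b01000110 = 0b00011001.
P[3]: D(K, 0b00000111) = 0b01111001; 0b01111001 ⊕ 0b00100001 = 0b01011000.

P[1] = 0b01110111, P[2] = 0b00011001, P[3] = 0b01011000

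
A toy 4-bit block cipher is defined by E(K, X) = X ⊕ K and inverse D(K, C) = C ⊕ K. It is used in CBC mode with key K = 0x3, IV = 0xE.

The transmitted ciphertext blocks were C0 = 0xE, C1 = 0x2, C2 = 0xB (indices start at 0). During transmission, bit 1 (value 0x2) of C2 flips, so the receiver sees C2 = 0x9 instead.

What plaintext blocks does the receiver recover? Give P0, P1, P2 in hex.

CBC decryption: P_i = D(K, C_i) ⊕ C_{i−1}, with C_{−1} = IV.
Only C2 changed, to 0x9. In CBC, a change in C_i garbles P_i and flips the same bit in P_{i+1}. Decrypting the received ciphertext:
P0: D(K, 0xE) = 0xD; 0xD ⊕ 0xE = 0x3.
P1: D(K, 0x2) = 0x1; 0x1 ⊕ 0xE = 0xF.
P2: D(K, 0x9) = 0xA; 0xA ⊕ 0x2 = 0x8.
Blocks that differ from the original plaintext: P2.

P0 = 0x3, P1 = 0xF, P2 = 0x8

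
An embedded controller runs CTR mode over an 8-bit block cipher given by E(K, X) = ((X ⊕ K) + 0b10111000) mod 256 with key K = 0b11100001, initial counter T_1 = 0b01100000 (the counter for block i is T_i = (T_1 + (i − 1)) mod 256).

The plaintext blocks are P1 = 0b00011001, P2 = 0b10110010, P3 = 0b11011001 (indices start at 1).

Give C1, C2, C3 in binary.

CTR encryption: S_i = E(K, T_i) where T_i is the counter for block i; C_i = P_i ⊕ S_i.
C1: T = 0b01100000, S = E(K, T) = 0b00111001; 0b00011001 ⊕ 0b00111001 = 0b00100000.
C2: T = 0b01100001, S = E(K, T) = 0b00111000; 0b10110010 ⊕ 0b00111000 = 0b10001010.
C3: T = 0b01100010, S = E(K, T) = 0b00111011; 0b11011001 ⊕ 0b00111011 = 0b11100010.

C1 = 0b00100000, C2 = 0b10001010, C3 = 0b11100010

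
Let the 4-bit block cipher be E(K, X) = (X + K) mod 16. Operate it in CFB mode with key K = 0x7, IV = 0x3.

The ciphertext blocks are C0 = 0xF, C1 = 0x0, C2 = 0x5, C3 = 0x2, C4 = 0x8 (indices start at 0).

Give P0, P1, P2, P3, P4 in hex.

CFB decryption: P_i = C_i ⊕ E(K, C_{i−1}), with C_{−1} = IV.
P0: E(K, 0x3) = 0xA; 0xF ⊕ 0xA = 0x5.
P1: E(K, 0xF) = 0x6; 0x0 ⊕ 0x6 = 0x6.
P2: E(K, 0x0) = 0x7; 0x5 ⊕ 0x7 = 0x2.
P3: E(K, 0x5) = 0xC; 0x2 ⊕ 0xC = 0xE.
P4: E(K, 0x2) = 0x9; 0x8 ⊕ 0x9 = 0x1.

P0 = 0x5, P1 = 0x6, P2 = 0x2, P3 = 0xE, P4 = 0x1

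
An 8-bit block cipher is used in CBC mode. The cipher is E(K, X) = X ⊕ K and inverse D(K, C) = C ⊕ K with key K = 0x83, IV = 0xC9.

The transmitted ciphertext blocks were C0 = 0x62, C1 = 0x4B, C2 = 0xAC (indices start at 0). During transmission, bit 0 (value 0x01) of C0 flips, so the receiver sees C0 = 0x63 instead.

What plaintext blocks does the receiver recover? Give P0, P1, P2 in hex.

CBC decryption: P_i = D(K, C_i) ⊕ C_{i−1}, with C_{−1} = IV.
Only C0 changed, to 0x63. In CBC, a change in C_i garbles P_i and flips the same bit in P_{i+1}. Decrypting the received ciphertext:
P0: D(K, 0x63) = 0xE0; 0xE0 ⊕ 0xC9 = 0x29.
P1: D(K, 0x4B) = 0xC8; 0xC8 ⊕ 0x63 = 0xAB.
P2: D(K, 0xAC) = 0x2F; 0x2F ⊕ 0x4B = 0x64.
Blocks that differ from the original plaintext: P0, P1.

P0 = 0x29, P1 = 0xAB, P2 = 0x64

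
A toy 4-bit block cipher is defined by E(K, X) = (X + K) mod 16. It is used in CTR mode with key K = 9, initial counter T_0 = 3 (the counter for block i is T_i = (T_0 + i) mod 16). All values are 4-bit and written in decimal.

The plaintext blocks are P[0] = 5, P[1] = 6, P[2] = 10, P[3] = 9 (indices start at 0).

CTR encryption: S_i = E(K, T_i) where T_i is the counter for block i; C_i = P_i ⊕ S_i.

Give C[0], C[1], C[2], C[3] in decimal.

C[0]: T = 3, S = E(K, T) = 12; 5 ⊕ 12 = 9.
C[1]: T = 4, S = E(K, T) = 13; 6 ⊕ 13 = 11.
C[2]: T = 5, S = E(K, T) = 14; 10 ⊕ 14 = 4.
C[3]: T = 6, S = E(K, T) = 15; 9 ⊕ 15 = 6.

C[0] = 9, C[1] = 11, C[2] = 4, C[3] = 6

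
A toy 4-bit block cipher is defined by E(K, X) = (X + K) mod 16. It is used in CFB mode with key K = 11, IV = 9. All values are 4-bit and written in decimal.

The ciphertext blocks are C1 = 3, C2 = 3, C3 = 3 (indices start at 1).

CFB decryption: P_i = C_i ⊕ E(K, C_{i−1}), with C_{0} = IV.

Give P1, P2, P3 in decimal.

P1 = 7, P2 = 13, P3 = 13

P1: E(K, 9) = 4; 3 ⊕ 4 = 7.
P2: E(K, 3) = 14; 3 ⊕ 14 = 13.
P3: E(K, 3) = 14; 3 ⊕ 14 = 13.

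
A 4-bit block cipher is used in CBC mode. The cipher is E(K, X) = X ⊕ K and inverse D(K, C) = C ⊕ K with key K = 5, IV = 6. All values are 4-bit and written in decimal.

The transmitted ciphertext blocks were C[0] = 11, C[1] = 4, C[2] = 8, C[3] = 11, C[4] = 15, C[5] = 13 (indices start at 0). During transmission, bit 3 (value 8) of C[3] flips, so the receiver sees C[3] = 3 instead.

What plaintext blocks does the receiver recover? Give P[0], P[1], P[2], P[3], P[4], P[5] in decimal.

P[0] = 8, P[1] = 10, P[2] = 9, P[3] = 14, P[4] = 9, P[5] = 7

CBC decryption: P_i = D(K, C_i) ⊕ C_{i−1}, with C_{−1} = IV.
Only C[3] changed, to 3. In CBC, a change in C_i garbles P_i and flips the same bit in P_{i+1}. Decrypting the received ciphertext:
P[0]: D(K, 11) = 14; 14 ⊕ 6 = 8.
P[1]: D(K, 4) = 1; 1 ⊕ 11 = 10.
P[2]: D(K, 8) = 13; 13 ⊕ 4 = 9.
P[3]: D(K, 3) = 6; 6 ⊕ 8 = 14.
P[4]: D(K, 15) = 10; 10 ⊕ 3 = 9.
P[5]: D(K, 13) = 8; 8 ⊕ 15 = 7.
Blocks that differ from the original plaintext: P[3], P[4].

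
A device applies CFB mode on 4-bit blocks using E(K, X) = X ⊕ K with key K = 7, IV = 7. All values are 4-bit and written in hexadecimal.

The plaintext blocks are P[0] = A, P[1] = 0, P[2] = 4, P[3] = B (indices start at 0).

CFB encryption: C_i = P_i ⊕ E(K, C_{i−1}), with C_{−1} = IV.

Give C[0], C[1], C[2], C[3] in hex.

C[0]: E(K, 7) = 0; A ⊕ 0 = A.
C[1]: E(K, A) = D; 0 ⊕ D = D.
C[2]: E(K, D) = A; 4 ⊕ A = E.
C[3]: E(K, E) = 9; B ⊕ 9 = 2.

C[0] = A, C[1] = D, C[2] = E, C[3] = 2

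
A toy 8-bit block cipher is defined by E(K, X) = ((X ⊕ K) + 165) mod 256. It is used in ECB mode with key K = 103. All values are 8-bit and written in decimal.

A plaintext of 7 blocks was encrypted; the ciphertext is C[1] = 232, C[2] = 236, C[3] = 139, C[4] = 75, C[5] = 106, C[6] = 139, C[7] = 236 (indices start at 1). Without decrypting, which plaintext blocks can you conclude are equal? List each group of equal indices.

ECB encrypts each block independently with the same key, so equal ciphertext blocks imply equal plaintext blocks.
C[2] = C[7] = 236, so P[2] = P[7].
C[3] = C[6] = 139, so P[3] = P[6].

P[2] = P[7]; P[3] = P[6]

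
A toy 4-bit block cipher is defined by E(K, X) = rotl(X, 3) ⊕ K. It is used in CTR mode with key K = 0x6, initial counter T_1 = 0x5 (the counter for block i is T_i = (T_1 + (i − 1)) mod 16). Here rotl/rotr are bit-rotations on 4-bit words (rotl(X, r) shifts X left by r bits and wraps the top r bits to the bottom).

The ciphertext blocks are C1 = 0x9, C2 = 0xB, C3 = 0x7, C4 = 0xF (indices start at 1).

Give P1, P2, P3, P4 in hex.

CTR decryption: S_i = E(K, T_i) where T_i is the counter for block i; P_i = C_i ⊕ S_i.
P1: T = 0x5, S = E(K, T) = 0xC; 0x9 ⊕ 0xC = 0x5.
P2: T = 0x6, S = E(K, T) = 0x5; 0xB ⊕ 0x5 = 0xE.
P3: T = 0x7, S = E(K, T) = 0xD; 0x7 ⊕ 0xD = 0xA.
P4: T = 0x8, S = E(K, T) = 0x2; 0xF ⊕ 0x2 = 0xD.

P1 = 0x5, P2 = 0xE, P3 = 0xA, P4 = 0xD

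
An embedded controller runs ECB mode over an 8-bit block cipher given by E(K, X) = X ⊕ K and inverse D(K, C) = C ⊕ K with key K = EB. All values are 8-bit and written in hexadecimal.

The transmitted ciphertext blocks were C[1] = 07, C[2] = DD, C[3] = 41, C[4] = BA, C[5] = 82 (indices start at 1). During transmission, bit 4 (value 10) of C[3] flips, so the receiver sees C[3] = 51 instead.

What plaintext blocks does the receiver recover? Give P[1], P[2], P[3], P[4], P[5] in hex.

P[1] = EC, P[2] = 36, P[3] = BA, P[4] = 51, P[5] = 69

ECB decryption: P_i = D(K, C_i).
Only C[3] changed, to 51. In ECB, a change in C_i affects only P_i. Decrypting the received ciphertext:
P[1]: D(K, 07) = EC.
P[2]: D(K, DD) = 36.
P[3]: D(K, 51) = BA.
P[4]: D(K, BA) = 51.
P[5]: D(K, 82) = 69.
Blocks that differ from the original plaintext: P[3].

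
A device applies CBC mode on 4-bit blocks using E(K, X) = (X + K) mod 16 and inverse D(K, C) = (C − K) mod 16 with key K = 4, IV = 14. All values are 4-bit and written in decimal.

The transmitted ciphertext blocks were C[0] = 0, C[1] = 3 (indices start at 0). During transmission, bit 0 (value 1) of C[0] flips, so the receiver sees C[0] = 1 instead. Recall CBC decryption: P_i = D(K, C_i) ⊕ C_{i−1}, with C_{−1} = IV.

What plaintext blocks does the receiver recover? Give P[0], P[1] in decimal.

P[0] = 3, P[1] = 14

Only C[0] changed, to 1. In CBC, a change in C_i garbles P_i and flips the same bit in P_{i+1}. Decrypting the received ciphertext:
P[0]: D(K, 1) = 13; 13 ⊕ 14 = 3.
P[1]: D(K, 3) = 15; 15 ⊕ 1 = 14.
Blocks that differ from the original plaintext: P[0], P[1].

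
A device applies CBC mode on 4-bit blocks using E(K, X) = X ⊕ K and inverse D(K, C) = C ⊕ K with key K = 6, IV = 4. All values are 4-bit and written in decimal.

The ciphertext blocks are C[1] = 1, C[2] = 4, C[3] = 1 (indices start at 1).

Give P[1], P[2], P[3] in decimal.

P[1] = 3, P[2] = 3, P[3] = 3

CBC decryption: P_i = D(K, C_i) ⊕ C_{i−1}, with C_{0} = IV.
P[1]: D(K, 1) = 7; 7 ⊕ 4 = 3.
P[2]: D(K, 4) = 2; 2 ⊕ 1 = 3.
P[3]: D(K, 1) = 7; 7 ⊕ 4 = 3.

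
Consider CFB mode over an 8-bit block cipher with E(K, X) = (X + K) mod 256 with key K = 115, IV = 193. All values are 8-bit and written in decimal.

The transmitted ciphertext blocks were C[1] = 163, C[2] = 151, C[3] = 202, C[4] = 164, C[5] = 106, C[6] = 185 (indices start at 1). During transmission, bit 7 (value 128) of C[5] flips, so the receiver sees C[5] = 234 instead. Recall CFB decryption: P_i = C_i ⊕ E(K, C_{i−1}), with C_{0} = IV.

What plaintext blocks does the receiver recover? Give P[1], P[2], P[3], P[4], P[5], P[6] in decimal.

P[1] = 151, P[2] = 129, P[3] = 192, P[4] = 153, P[5] = 253, P[6] = 228

Only C[5] changed, to 234. In CFB, a change in C_i flips the same bit in P_i and garbles P_{i+1}. Decrypting the received ciphertext:
P[1]: E(K, 193) = 52; 163 ⊕ 52 = 151.
P[2]: E(K, 163) = 22; 151 ⊕ 22 = 129.
P[3]: E(K, 151) = 10; 202 ⊕ 10 = 192.
P[4]: E(K, 202) = 61; 164 ⊕ 61 = 153.
P[5]: E(K, 164) = 23; 234 ⊕ 23 = 253.
P[6]: E(K, 234) = 93; 185 ⊕ 93 = 228.
Blocks that differ from the original plaintext: P[5], P[6].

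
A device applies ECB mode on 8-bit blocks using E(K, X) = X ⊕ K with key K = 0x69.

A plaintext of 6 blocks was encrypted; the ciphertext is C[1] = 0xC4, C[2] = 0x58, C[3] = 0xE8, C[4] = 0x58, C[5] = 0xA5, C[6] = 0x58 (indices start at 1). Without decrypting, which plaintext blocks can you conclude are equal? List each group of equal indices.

ECB encrypts each block independently with the same key, so equal ciphertext blocks imply equal plaintext blocks.
C[2] = C[4] = C[6] = 0x58, so P[2] = P[4] = P[6].

P[2] = P[4] = P[6]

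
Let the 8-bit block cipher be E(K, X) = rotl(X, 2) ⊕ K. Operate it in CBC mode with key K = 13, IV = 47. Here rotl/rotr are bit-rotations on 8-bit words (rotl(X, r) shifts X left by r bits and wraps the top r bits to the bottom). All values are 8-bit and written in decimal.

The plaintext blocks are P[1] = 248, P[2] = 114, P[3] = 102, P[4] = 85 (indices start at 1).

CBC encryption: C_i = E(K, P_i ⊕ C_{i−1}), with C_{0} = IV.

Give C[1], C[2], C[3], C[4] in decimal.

C[1]: P[1] ⊕ 47 = 215; E(K, 215) = 82.
C[2]: P[2] ⊕ 82 = 32; E(K, 32) = 141.
C[3]: P[3] ⊕ 141 = 235; E(K, 235) = 162.
C[4]: P[4] ⊕ 162 = 247; E(K, 247) = 210.

C[1] = 82, C[2] = 141, C[3] = 162, C[4] = 210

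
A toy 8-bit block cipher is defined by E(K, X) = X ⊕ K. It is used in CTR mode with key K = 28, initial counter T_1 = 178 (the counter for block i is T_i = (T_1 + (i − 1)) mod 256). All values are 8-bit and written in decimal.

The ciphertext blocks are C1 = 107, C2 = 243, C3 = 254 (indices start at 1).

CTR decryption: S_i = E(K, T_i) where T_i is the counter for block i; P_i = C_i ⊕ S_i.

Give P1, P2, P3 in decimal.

P1 = 197, P2 = 92, P3 = 86

P1: T = 178, S = E(K, T) = 174; 107 ⊕ 174 = 197.
P2: T = 179, S = E(K, T) = 175; 243 ⊕ 175 = 92.
P3: T = 180, S = E(K, T) = 168; 254 ⊕ 168 = 86.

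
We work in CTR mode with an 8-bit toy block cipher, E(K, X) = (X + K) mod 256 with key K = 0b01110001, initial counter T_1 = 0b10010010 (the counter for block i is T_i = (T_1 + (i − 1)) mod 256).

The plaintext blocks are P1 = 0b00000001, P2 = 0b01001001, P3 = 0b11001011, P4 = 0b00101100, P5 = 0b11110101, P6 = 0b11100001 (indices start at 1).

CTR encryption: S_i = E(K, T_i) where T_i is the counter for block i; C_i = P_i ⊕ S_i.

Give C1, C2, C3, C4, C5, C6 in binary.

C1 = 0b00000010, C2 = 0b01001101, C3 = 0b11001110, C4 = 0b00101010, C5 = 0b11110010, C6 = 0b11101001

C1: T = 0b10010010, S = E(K, T) = 0b00000011; 0b00000001 ⊕ 0b00000011 = 0b00000010.
C2: T = 0b10010011, S = E(K, T) = 0b00000100; 0b01001001 ⊕ 0b00000100 = 0b01001101.
C3: T = 0b10010100, S = E(K, T) = 0b00000101; 0b11001011 ⊕ 0b00000101 = 0b11001110.
C4: T = 0b10010101, S = E(K, T) = 0b00000110; 0b00101100 ⊕ 0b00000110 = 0b00101010.
C5: T = 0b10010110, S = E(K, T) = 0b00000111; 0b11110101 ⊕ 0b00000111 = 0b11110010.
C6: T = 0b10010111, S = E(K, T) = 0b00001000; 0b11100001 ⊕ 0b00001000 = 0b11101001.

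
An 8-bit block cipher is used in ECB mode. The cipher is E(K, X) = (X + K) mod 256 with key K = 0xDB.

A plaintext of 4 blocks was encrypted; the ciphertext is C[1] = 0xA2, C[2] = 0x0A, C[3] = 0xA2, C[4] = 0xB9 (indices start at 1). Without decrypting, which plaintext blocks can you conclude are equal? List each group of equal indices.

ECB encrypts each block independently with the same key, so equal ciphertext blocks imply equal plaintext blocks.
C[1] = C[3] = 0xA2, so P[1] = P[3].

P[1] = P[3]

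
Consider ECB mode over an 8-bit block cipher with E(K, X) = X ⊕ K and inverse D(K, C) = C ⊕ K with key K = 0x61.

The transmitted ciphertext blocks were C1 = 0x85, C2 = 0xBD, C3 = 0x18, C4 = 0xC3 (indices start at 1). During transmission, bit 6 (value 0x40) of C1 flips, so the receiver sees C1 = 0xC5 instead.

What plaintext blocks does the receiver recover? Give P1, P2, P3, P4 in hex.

ECB decryption: P_i = D(K, C_i).
Only C1 changed, to 0xC5. In ECB, a change in C_i affects only P_i. Decrypting the received ciphertext:
P1: D(K, 0xC5) = 0xA4.
P2: D(K, 0xBD) = 0xDC.
P3: D(K, 0x18) = 0x79.
P4: D(K, 0xC3) = 0xA2.
Blocks that differ from the original plaintext: P1.

P1 = 0xA4, P2 = 0xDC, P3 = 0x79, P4 = 0xA2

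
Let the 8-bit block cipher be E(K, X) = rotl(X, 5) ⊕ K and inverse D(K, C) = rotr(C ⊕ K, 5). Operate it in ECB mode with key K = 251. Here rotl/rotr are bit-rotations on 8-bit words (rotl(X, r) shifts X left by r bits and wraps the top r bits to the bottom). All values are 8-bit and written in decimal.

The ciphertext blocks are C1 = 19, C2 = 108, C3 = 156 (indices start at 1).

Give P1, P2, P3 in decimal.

P1 = 71, P2 = 188, P3 = 59

ECB decryption: P_i = D(K, C_i).
P1: D(K, 19) = 71.
P2: D(K, 108) = 188.
P3: D(K, 156) = 59.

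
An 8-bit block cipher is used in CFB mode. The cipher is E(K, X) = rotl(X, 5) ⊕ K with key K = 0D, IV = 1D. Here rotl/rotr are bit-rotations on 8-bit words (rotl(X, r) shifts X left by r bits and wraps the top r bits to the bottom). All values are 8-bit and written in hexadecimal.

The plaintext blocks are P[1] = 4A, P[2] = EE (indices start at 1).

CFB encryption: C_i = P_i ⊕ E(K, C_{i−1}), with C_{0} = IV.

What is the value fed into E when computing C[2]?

E4

C[1]: E(K, 1D) = AE; 4A ⊕ AE = E4.
C[2]: E(K, E4) = 91; EE ⊕ 91 = 7F.
So the input to E for block [2] is E4.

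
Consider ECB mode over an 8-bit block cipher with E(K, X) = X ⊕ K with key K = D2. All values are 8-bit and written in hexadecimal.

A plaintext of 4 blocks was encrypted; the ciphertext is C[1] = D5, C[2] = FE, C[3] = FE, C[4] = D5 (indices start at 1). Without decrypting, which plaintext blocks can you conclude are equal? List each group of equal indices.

ECB encrypts each block independently with the same key, so equal ciphertext blocks imply equal plaintext blocks.
C[1] = C[4] = D5, so P[1] = P[4].
C[2] = C[3] = FE, so P[2] = P[3].

P[1] = P[4]; P[2] = P[3]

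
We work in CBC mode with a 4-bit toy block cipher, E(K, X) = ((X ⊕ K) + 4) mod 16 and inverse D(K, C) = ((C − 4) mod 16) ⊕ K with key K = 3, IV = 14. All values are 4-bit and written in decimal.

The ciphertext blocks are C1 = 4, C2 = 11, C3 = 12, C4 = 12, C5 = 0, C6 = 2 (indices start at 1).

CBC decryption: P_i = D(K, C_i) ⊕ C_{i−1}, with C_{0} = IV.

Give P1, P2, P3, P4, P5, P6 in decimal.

P1: D(K, 4) = 3; 3 ⊕ 14 = 13.
P2: D(K, 11) = 4; 4 ⊕ 4 = 0.
P3: D(K, 12) = 11; 11 ⊕ 11 = 0.
P4: D(K, 12) = 11; 11 ⊕ 12 = 7.
P5: D(K, 0) = 15; 15 ⊕ 12 = 3.
P6: D(K, 2) = 13; 13 ⊕ 0 = 13.

P1 = 13, P2 = 0, P3 = 0, P4 = 7, P5 = 3, P6 = 13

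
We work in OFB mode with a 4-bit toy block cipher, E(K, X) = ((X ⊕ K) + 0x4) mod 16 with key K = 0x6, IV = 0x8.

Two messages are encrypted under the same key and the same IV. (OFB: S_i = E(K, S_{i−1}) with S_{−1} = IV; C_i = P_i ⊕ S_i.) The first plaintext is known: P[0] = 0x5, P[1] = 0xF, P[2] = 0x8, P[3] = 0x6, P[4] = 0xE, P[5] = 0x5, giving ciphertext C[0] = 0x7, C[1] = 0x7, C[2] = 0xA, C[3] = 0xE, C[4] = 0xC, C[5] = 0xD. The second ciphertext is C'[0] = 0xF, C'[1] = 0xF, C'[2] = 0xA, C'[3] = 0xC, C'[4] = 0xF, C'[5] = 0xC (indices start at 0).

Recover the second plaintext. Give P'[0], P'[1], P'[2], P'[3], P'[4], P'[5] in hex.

In OFB with a reused IV, both messages share the same keystream S_i, so C_i ⊕ C'_i = P_i ⊕ P'_i and thus P'_i = P_i ⊕ C_i ⊕ C'_i.
P'[0]: 0x5 ⊕ 0x7 ⊕ 0xF = 0xD.
P'[1]: 0xF ⊕ 0x7 ⊕ 0xF = 0x7.
P'[2]: 0x8 ⊕ 0xA ⊕ 0xA = 0x8.
P'[3]: 0x6 ⊕ 0xE ⊕ 0xC = 0x4.
P'[4]: 0xE ⊕ 0xC ⊕ 0xF = 0xD.
P'[5]: 0x5 ⊕ 0xD ⊕ 0xC = 0x4.

P'[0] = 0xD, P'[1] = 0x7, P'[2] = 0x8, P'[3] = 0x4, P'[4] = 0xD, P'[5] = 0x4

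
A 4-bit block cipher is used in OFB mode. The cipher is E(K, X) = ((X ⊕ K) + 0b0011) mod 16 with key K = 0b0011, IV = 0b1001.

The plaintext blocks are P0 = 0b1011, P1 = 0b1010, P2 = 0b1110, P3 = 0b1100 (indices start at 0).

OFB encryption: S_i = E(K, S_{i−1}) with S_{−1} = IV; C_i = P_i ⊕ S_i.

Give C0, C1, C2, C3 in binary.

C0: S = E(K, 0b1001) = 0b1101; 0b1011 ⊕ 0b1101 = 0b0110.
C1: S = E(K, 0b1101) = 0b0001; 0b1010 ⊕ 0b0001 = 0b1011.
C2: S = E(K, 0b0001) = 0b0101; 0b1110 ⊕ 0b0101 = 0b1011.
C3: S = E(K, 0b0101) = 0b1001; 0b1100 ⊕ 0b1001 = 0b0101.

C0 = 0b0110, C1 = 0b1011, C2 = 0b1011, C3 = 0b0101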